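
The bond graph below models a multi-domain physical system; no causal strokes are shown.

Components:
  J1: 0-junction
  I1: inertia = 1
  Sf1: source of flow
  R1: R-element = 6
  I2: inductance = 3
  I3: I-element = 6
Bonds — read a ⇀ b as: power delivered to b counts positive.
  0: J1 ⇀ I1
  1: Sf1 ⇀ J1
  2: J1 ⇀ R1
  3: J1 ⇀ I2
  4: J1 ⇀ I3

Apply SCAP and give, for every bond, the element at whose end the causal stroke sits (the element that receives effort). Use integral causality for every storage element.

bond 1 stroke→Sf1  (Sf1 (Sf) sets flow on bond)
bond 0 stroke→I1  (I1: I, integral causality)
bond 3 stroke→I2  (I2 integral (f out))
bond 4 stroke→I3  (I3 outputs flow p/I3)
bond 2 stroke→J1  (J1 needs exactly one e-in)

β0 stroke at I1
β1 stroke at Sf1
β2 stroke at J1
β3 stroke at I2
β4 stroke at I3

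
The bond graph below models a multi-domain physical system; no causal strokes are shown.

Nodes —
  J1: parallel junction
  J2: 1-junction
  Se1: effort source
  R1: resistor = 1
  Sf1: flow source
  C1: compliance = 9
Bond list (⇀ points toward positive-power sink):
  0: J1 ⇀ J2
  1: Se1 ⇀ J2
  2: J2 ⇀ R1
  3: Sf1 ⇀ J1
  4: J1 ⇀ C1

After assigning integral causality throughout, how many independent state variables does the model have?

1  (C1 all integral)

bond 1 |J2  (Se1 (Se) sets effort on bond)
bond 3 |Sf1  (Sf1 (Sf) sets flow on bond)
bond 4 |J1  (C1: C, integral causality)
bond 0 |J2  (common-e at J1 fixed by 4)
bond 2 |R1  (only one flow-in slot at J2)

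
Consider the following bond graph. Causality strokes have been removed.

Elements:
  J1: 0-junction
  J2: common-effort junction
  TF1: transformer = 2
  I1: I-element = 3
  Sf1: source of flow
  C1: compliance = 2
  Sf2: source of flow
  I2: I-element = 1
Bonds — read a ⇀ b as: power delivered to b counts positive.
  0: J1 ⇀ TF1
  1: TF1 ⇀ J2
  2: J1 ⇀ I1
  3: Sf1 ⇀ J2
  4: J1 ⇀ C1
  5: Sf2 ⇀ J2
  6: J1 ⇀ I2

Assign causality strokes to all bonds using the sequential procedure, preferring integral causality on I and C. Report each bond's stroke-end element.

#3 |Sf1  (Sf1: flow source, stroke at near end)
#5 |Sf2  (Sf2 (Sf) sets flow on bond)
#1 |J2  (J2: last free bond brings effort in)
#0 |TF1  (TF1 one-in-one-out from 1)
#2 |I1  (I1 outputs flow p/I1)
#4 |J1  (C1 integral (e out))
#6 |I2  (common-e at J1 fixed by 4)

β0 stroke at TF1
β1 stroke at J2
β2 stroke at I1
β3 stroke at Sf1
β4 stroke at J1
β5 stroke at Sf2
β6 stroke at I2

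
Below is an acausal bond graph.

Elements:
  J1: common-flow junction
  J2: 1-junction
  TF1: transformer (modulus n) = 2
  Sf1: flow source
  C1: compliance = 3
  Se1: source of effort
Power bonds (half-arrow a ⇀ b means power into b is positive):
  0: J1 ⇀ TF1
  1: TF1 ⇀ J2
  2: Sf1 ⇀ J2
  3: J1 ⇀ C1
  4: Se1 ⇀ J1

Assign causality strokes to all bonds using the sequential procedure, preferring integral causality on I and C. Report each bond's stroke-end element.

#0 stroke at TF1
#1 stroke at J2
#2 stroke at Sf1
#3 stroke at J1
#4 stroke at J1

#2 →Sf1  (Sf1: flow source, stroke at near end)
#4 →J1  (Se1: effort source, stroke at far end)
#1 →J2  (J2 flow already set via bond 2)
#0 →TF1  (TF1 one-in-one-out from 1)
#3 →J1  (J1: bond 0 brought flow, rest push out)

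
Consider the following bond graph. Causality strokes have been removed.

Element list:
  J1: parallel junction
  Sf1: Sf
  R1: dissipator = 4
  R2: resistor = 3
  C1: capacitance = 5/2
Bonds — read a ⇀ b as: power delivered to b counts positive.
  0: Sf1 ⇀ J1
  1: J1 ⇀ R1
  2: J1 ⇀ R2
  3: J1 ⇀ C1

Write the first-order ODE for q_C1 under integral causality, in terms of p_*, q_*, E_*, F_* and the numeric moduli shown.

bond 0 stroke→Sf1  (source Sf1 imposes f)
bond 3 stroke→J1  (C1 integral (e out))
bond 1 stroke→R1  (common-e at J1 fixed by 3)
bond 2 stroke→R2  (J1 effort already set via bond 3)

dq_C1/dt = F_Sf1 - 7*q_C1/30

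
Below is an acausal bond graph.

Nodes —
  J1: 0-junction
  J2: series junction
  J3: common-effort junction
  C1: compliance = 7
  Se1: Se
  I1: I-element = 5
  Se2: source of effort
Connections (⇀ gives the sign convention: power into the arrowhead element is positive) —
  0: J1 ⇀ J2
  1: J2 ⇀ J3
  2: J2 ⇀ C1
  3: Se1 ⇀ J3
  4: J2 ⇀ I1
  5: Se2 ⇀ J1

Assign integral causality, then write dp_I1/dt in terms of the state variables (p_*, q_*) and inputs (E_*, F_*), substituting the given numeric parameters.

dp_I1/dt = -E_Se1 + E_Se2 - q_C1/7

#3 →J3  (Se1: effort source, stroke at far end)
#5 →J1  (Se2 fixes effort; stroke away)
#0 →J2  (J1: bond 5 brought effort, rest push out)
#1 →J2  (J3 effort already set via bond 3)
#2 →J2  (C1: C, integral causality)
#4 →I1  (J2: last free bond brings flow in)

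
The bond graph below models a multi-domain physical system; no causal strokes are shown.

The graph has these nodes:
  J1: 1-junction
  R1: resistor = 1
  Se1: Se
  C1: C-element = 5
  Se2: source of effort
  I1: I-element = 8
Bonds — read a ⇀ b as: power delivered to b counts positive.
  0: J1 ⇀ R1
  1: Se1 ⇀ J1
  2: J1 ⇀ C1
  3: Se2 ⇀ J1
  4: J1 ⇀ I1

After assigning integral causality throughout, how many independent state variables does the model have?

bond 1 →J1  (Se1 fixes effort; stroke away)
bond 3 →J1  (Se2 fixes effort; stroke away)
bond 2 →J1  (prefer integral on C1)
bond 4 →I1  (prefer integral on I1)
bond 0 →J1  (common-f at J1 fixed by 4)

2  (C1, I1 all integral)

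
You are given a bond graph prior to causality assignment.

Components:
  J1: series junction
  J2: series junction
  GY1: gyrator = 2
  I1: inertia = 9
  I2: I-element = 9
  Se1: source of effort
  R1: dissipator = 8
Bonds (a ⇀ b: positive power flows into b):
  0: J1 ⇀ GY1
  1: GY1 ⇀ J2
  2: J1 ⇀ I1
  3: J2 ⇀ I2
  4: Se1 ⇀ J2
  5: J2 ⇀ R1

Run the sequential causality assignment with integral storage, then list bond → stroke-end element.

#0 |J1
#1 |J2
#2 |I1
#3 |I2
#4 |J2
#5 |J2

b4 stroke at J2  (Se1 (Se) sets effort on bond)
b2 stroke at I1  (I1: I, integral causality)
b0 stroke at J1  (common-f at J1 fixed by 2)
b1 stroke at J2  (GY GY1: same side as bond 0)
b3 stroke at I2  (I2 integral (f out))
b5 stroke at J2  (1-jn J2 has f-setter on 3)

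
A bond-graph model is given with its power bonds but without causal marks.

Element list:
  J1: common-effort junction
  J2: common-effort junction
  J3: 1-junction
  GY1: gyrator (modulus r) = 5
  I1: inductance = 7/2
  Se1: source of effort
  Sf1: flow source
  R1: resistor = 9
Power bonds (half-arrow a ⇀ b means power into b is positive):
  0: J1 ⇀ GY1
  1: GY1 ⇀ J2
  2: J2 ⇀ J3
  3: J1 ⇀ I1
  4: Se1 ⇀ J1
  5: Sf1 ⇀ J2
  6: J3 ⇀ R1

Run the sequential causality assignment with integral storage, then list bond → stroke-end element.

#4 stroke at J1  (Se1: effort source, stroke at far end)
#5 stroke at Sf1  (Sf1: flow source, stroke at near end)
#0 stroke at GY1  (J1 effort already set via bond 4)
#3 stroke at I1  (0-jn J1 has e-setter on 4)
#1 stroke at GY1  (GY GY1: same side as bond 0)
#2 stroke at J2  (closing 0-jn rule on J2)
#6 stroke at J3  (J3 flow already set via bond 2)

β0 stroke→GY1
β1 stroke→GY1
β2 stroke→J2
β3 stroke→I1
β4 stroke→J1
β5 stroke→Sf1
β6 stroke→J3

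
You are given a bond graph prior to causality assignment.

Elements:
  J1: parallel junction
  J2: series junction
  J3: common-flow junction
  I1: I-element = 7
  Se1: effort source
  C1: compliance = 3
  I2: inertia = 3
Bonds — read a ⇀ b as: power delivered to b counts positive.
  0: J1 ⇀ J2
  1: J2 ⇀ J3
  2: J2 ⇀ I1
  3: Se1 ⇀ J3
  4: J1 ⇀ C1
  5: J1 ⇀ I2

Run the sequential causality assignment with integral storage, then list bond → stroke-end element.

bond 0 |J2
bond 1 |J2
bond 2 |I1
bond 3 |J3
bond 4 |J1
bond 5 |I2

#3 stroke at J3  (Se1: effort source, stroke at far end)
#1 stroke at J2  (J3 needs exactly one f-in)
#2 stroke at I1  (I1 outputs flow p/I1)
#0 stroke at J2  (common-f at J2 fixed by 2)
#4 stroke at J1  (C1 outputs effort q/C1)
#5 stroke at I2  (J1: bond 4 brought effort, rest push out)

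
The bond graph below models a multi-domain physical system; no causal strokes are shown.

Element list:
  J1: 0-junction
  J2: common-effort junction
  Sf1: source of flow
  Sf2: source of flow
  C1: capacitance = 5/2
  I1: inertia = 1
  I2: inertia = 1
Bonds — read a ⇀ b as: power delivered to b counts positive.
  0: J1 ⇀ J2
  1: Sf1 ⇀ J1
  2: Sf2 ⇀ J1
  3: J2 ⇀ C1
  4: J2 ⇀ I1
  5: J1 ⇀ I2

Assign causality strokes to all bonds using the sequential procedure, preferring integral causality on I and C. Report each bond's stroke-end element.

bond 1 |Sf1  (source Sf1 imposes f)
bond 2 |Sf2  (Sf2: flow source, stroke at near end)
bond 3 |J2  (C1: C, integral causality)
bond 0 |J1  (J2: bond 3 brought effort, rest push out)
bond 4 |I1  (J2 effort already set via bond 3)
bond 5 |I2  (common-e at J1 fixed by 0)

β0 →J1
β1 →Sf1
β2 →Sf2
β3 →J2
β4 →I1
β5 →I2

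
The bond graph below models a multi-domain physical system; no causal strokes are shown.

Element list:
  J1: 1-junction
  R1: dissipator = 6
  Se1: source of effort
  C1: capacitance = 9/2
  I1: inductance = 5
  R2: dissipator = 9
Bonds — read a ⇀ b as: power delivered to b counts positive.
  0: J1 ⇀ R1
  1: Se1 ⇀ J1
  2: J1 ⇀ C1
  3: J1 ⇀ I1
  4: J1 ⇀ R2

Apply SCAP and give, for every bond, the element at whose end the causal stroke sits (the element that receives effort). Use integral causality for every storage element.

#0 →J1
#1 →J1
#2 →J1
#3 →I1
#4 →J1

bond 1 stroke at J1  (Se1 fixes effort; stroke away)
bond 2 stroke at J1  (C1 outputs effort q/C1)
bond 3 stroke at I1  (I1 outputs flow p/I1)
bond 0 stroke at J1  (J1 flow already set via bond 3)
bond 4 stroke at J1  (J1 flow already set via bond 3)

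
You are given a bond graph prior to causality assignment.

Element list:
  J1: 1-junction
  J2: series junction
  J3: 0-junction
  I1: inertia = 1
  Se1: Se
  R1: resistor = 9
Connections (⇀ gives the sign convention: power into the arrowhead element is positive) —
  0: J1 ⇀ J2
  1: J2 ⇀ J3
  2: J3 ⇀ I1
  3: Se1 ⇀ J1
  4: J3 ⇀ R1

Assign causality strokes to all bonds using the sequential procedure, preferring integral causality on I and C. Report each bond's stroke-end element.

#0 |J2
#1 |J3
#2 |I1
#3 |J1
#4 |R1

β3 stroke→J1  (Se1 fixes effort; stroke away)
β0 stroke→J2  (J1: last free bond brings flow in)
β1 stroke→J3  (J2: last free bond brings flow in)
β2 stroke→I1  (J3 effort already set via bond 1)
β4 stroke→R1  (J3 effort already set via bond 1)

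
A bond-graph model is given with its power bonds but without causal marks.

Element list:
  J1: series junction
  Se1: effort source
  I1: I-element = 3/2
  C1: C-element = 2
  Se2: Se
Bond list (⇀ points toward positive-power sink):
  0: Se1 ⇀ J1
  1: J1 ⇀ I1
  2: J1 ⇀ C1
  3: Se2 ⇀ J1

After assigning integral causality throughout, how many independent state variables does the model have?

β0 →J1  (Se1 (Se) sets effort on bond)
β3 →J1  (source Se2 imposes e)
β1 →I1  (I1 outputs flow p/I1)
β2 →J1  (J1: bond 1 brought flow, rest push out)

2  (C1, I1 all integral)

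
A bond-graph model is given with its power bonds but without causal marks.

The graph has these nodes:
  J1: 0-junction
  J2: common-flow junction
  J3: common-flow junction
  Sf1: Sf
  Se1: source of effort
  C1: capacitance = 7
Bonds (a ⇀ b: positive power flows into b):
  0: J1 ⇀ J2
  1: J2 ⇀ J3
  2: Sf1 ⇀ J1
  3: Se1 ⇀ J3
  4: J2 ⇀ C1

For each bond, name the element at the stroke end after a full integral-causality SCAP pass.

b2 stroke→Sf1  (Sf1: flow source, stroke at near end)
b3 stroke→J3  (Se1: effort source, stroke at far end)
b0 stroke→J1  (J1 needs exactly one e-in)
b1 stroke→J2  (J2: bond 0 brought flow, rest push out)
b4 stroke→J2  (1-jn J2 has f-setter on 0)

bond 0 stroke at J1
bond 1 stroke at J2
bond 2 stroke at Sf1
bond 3 stroke at J3
bond 4 stroke at J2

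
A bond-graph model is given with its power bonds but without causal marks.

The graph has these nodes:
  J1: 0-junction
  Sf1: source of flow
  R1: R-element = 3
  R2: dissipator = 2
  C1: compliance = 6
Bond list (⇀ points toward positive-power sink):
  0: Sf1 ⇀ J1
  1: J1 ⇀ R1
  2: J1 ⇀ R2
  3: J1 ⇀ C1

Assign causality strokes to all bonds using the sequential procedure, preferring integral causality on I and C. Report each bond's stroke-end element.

β0 →Sf1  (source Sf1 imposes f)
β3 →J1  (C1: C, integral causality)
β1 →R1  (common-e at J1 fixed by 3)
β2 →R2  (0-jn J1 has e-setter on 3)

β0 |Sf1
β1 |R1
β2 |R2
β3 |J1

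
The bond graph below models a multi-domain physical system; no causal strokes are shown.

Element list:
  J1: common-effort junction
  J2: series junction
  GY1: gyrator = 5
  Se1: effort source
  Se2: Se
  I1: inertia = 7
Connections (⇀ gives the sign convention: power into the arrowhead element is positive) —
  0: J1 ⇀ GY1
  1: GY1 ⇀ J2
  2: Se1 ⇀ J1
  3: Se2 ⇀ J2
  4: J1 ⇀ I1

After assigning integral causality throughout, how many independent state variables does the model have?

1  (I1 all integral)

bond 2 |J1  (Se1 (Se) sets effort on bond)
bond 3 |J2  (Se2 (Se) sets effort on bond)
bond 0 |GY1  (0-jn J1 has e-setter on 2)
bond 4 |I1  (J1 effort already set via bond 2)
bond 1 |GY1  (only one flow-in slot at J2)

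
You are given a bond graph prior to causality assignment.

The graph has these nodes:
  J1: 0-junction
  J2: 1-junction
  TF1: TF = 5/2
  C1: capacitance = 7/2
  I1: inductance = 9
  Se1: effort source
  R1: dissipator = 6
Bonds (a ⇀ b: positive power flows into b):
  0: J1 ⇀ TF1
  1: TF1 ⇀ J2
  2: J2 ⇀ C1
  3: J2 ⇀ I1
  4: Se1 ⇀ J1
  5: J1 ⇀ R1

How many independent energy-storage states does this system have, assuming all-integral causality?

2  (C1, I1 all integral)

#4 stroke at J1  (source Se1 imposes e)
#0 stroke at TF1  (common-e at J1 fixed by 4)
#5 stroke at R1  (0-jn J1 has e-setter on 4)
#1 stroke at J2  (TF1 one-in-one-out from 0)
#2 stroke at J2  (C1: C, integral causality)
#3 stroke at I1  (J2 needs exactly one f-in)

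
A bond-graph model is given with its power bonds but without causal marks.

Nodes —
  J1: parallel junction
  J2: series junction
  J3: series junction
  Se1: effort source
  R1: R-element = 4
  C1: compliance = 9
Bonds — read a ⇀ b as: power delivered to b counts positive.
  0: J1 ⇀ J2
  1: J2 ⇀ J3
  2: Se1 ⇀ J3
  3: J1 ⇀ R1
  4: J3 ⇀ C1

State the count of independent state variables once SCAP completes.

#2 stroke at J3  (Se1 fixes effort; stroke away)
#4 stroke at J3  (prefer integral on C1)
#1 stroke at J2  (J3 needs exactly one f-in)
#0 stroke at J1  (J2 needs exactly one f-in)
#3 stroke at R1  (J1 effort already set via bond 0)

1  (C1 all integral)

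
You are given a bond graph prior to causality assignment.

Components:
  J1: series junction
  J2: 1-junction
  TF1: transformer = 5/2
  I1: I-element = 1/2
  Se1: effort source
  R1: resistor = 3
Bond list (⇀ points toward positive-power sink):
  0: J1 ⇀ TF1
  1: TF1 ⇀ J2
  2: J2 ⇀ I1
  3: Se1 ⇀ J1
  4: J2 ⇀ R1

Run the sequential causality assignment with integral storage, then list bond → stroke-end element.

b0 stroke→TF1
b1 stroke→J2
b2 stroke→I1
b3 stroke→J1
b4 stroke→J2

β3 stroke→J1  (source Se1 imposes e)
β0 stroke→TF1  (J1 needs exactly one f-in)
β1 stroke→J2  (TF TF1: opposite of bond 0)
β2 stroke→I1  (I1 outputs flow p/I1)
β4 stroke→J2  (1-jn J2 has f-setter on 2)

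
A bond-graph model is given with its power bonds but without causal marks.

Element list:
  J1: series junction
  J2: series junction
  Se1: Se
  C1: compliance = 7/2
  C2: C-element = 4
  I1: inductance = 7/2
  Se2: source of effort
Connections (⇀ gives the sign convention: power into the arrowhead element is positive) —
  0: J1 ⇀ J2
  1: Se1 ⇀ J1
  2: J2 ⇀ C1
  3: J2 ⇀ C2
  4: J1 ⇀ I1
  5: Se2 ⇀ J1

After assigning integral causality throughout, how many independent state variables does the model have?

#1 stroke→J1  (Se1 fixes effort; stroke away)
#5 stroke→J1  (Se2 (Se) sets effort on bond)
#2 stroke→J2  (C1: C, integral causality)
#3 stroke→J2  (C2 outputs effort q/C2)
#0 stroke→J1  (only one flow-in slot at J2)
#4 stroke→I1  (only one flow-in slot at J1)

3  (C1, C2, I1 all integral)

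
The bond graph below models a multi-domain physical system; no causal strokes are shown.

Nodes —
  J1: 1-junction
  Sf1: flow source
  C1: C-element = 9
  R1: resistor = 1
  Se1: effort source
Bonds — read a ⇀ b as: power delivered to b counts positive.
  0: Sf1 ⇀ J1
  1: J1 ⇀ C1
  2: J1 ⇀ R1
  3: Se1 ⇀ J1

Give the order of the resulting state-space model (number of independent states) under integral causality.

1  (C1 all integral)

#0 stroke at Sf1  (Sf1 (Sf) sets flow on bond)
#3 stroke at J1  (Se1 fixes effort; stroke away)
#1 stroke at J1  (J1 flow already set via bond 0)
#2 stroke at J1  (common-f at J1 fixed by 0)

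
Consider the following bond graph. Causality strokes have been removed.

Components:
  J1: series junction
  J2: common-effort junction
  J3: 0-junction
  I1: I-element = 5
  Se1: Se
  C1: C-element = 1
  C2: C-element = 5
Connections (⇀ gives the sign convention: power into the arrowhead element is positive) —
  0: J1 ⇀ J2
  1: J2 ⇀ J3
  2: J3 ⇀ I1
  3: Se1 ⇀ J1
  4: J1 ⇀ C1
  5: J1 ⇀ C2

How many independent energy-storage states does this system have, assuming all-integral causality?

3  (C1, C2, I1 all integral)

β3 stroke at J1  (Se1 (Se) sets effort on bond)
β2 stroke at I1  (I1: I, integral causality)
β1 stroke at J3  (J3 needs exactly one e-in)
β0 stroke at J2  (closing 0-jn rule on J2)
β4 stroke at J1  (J1: bond 0 brought flow, rest push out)
β5 stroke at J1  (J1 flow already set via bond 0)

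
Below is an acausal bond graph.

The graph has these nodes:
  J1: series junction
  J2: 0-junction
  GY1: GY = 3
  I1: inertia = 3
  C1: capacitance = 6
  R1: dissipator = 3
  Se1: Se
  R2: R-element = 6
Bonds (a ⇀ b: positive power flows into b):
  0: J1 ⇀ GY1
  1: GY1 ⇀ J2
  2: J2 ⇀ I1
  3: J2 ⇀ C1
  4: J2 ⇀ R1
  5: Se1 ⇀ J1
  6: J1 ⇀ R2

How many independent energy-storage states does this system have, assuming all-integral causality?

2  (C1, I1 all integral)

#5 stroke at J1  (Se1 fixes effort; stroke away)
#2 stroke at I1  (I1: I, integral causality)
#3 stroke at J2  (C1 integral (e out))
#1 stroke at GY1  (J2: bond 3 brought effort, rest push out)
#4 stroke at R1  (0-jn J2 has e-setter on 3)
#0 stroke at GY1  (GY1: gyrator matches bond 1)
#6 stroke at J1  (1-jn J1 has f-setter on 0)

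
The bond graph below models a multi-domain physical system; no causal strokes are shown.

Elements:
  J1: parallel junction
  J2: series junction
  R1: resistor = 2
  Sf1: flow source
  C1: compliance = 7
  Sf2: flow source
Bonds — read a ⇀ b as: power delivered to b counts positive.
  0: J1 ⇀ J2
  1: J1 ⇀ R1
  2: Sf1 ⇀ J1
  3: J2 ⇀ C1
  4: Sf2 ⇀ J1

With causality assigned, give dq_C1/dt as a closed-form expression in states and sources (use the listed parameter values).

#2 →Sf1  (source Sf1 imposes f)
#4 →Sf2  (Sf2 fixes flow; stroke at Sf2)
#3 →J2  (C1: C, integral causality)
#0 →J1  (only one flow-in slot at J2)
#1 →R1  (0-jn J1 has e-setter on 0)

dq_C1/dt = F_Sf1 + F_Sf2 - q_C1/14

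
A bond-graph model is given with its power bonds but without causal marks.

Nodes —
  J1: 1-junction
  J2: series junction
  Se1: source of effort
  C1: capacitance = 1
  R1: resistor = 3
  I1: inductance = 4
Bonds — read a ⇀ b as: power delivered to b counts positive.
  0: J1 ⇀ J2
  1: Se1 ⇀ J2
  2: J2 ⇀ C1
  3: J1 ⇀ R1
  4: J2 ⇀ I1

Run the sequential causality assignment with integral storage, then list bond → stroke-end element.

#1 stroke at J2  (Se1 (Se) sets effort on bond)
#2 stroke at J2  (C1 outputs effort q/C1)
#4 stroke at I1  (I1 integral (f out))
#0 stroke at J2  (common-f at J2 fixed by 4)
#3 stroke at J1  (J1 flow already set via bond 0)

#0 stroke→J2
#1 stroke→J2
#2 stroke→J2
#3 stroke→J1
#4 stroke→I1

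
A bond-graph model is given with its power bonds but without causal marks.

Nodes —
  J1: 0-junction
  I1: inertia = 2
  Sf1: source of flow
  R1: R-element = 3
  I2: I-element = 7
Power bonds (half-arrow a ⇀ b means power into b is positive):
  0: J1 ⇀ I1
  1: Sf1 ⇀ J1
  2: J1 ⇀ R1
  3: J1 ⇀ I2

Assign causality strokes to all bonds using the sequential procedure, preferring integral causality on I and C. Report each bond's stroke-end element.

b1 |Sf1  (Sf1: flow source, stroke at near end)
b0 |I1  (I1 integral (f out))
b3 |I2  (prefer integral on I2)
b2 |J1  (only one effort-in slot at J1)

b0 →I1
b1 →Sf1
b2 →J1
b3 →I2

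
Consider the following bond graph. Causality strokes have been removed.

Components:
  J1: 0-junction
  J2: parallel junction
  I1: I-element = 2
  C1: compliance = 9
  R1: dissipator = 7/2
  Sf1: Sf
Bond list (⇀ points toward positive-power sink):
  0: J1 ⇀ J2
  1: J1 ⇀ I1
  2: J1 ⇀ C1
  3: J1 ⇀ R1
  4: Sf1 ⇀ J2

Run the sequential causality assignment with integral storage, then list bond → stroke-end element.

β4 stroke→Sf1  (source Sf1 imposes f)
β0 stroke→J2  (J2 needs exactly one e-in)
β1 stroke→I1  (I1 outputs flow p/I1)
β2 stroke→J1  (C1 outputs effort q/C1)
β3 stroke→R1  (J1 effort already set via bond 2)

bond 0 stroke→J2
bond 1 stroke→I1
bond 2 stroke→J1
bond 3 stroke→R1
bond 4 stroke→Sf1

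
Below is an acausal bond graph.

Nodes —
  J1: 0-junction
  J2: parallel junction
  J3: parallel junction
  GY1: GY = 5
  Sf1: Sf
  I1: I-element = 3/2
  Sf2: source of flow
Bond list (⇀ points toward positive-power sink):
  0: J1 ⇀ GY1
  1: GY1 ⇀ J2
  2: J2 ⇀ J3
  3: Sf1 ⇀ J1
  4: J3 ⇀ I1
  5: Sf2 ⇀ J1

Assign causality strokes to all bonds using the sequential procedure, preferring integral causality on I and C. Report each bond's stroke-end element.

bond 0 stroke at J1
bond 1 stroke at J2
bond 2 stroke at J3
bond 3 stroke at Sf1
bond 4 stroke at I1
bond 5 stroke at Sf2

#3 |Sf1  (source Sf1 imposes f)
#5 |Sf2  (Sf2: flow source, stroke at near end)
#0 |J1  (J1: last free bond brings effort in)
#1 |J2  (GY1: gyrator matches bond 0)
#2 |J3  (common-e at J2 fixed by 1)
#4 |I1  (0-jn J3 has e-setter on 2)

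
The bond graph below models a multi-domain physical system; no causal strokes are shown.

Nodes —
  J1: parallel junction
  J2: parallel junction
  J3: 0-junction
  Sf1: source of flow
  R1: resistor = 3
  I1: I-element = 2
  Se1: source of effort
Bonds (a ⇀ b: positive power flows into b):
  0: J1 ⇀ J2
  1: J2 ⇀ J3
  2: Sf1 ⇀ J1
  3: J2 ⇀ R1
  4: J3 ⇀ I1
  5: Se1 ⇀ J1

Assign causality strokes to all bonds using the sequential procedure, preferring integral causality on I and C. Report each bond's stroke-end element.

#2 →Sf1  (source Sf1 imposes f)
#5 →J1  (Se1: effort source, stroke at far end)
#0 →J2  (J1: bond 5 brought effort, rest push out)
#1 →J3  (J2 effort already set via bond 0)
#3 →R1  (common-e at J2 fixed by 0)
#4 →I1  (J3 effort already set via bond 1)

b0 stroke→J2
b1 stroke→J3
b2 stroke→Sf1
b3 stroke→R1
b4 stroke→I1
b5 stroke→J1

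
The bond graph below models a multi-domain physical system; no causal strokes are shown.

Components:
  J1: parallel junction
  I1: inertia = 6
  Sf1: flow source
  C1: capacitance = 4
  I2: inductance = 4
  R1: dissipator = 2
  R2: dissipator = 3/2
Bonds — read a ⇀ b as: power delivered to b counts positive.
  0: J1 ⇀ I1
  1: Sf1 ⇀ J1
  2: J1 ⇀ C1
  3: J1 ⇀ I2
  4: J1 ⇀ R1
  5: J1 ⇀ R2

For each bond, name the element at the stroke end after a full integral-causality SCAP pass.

β1 →Sf1  (Sf1 fixes flow; stroke at Sf1)
β0 →I1  (I1 outputs flow p/I1)
β2 →J1  (C1 integral (e out))
β3 →I2  (J1: bond 2 brought effort, rest push out)
β4 →R1  (0-jn J1 has e-setter on 2)
β5 →R2  (J1 effort already set via bond 2)

β0 stroke→I1
β1 stroke→Sf1
β2 stroke→J1
β3 stroke→I2
β4 stroke→R1
β5 stroke→R2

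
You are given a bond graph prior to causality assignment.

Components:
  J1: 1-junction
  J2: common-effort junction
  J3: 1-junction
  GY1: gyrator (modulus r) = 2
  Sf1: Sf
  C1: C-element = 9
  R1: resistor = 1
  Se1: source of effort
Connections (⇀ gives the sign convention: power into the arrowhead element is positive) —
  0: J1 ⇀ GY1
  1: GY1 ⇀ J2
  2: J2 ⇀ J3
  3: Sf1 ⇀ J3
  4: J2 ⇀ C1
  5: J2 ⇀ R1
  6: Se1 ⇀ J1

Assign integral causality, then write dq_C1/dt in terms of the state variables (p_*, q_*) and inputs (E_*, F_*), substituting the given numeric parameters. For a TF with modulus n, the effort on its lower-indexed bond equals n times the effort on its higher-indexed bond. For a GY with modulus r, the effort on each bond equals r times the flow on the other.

#3 |Sf1  (source Sf1 imposes f)
#6 |J1  (Se1 (Se) sets effort on bond)
#0 |GY1  (closing 1-jn rule on J1)
#2 |J3  (common-f at J3 fixed by 3)
#1 |GY1  (GY1 both-in/both-out from 0)
#4 |J2  (C1: C, integral causality)
#5 |R1  (0-jn J2 has e-setter on 4)

dq_C1/dt = E_Se1/2 - F_Sf1 - q_C1/9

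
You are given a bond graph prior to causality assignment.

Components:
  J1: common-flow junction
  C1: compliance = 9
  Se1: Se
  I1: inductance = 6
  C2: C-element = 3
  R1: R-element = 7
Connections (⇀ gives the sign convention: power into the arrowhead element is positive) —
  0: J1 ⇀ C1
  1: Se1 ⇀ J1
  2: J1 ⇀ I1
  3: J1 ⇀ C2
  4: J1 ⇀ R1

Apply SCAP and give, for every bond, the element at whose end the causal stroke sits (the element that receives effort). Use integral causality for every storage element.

#0 stroke at J1
#1 stroke at J1
#2 stroke at I1
#3 stroke at J1
#4 stroke at J1

β1 →J1  (Se1 (Se) sets effort on bond)
β0 →J1  (C1 integral (e out))
β2 →I1  (prefer integral on I1)
β3 →J1  (1-jn J1 has f-setter on 2)
β4 →J1  (common-f at J1 fixed by 2)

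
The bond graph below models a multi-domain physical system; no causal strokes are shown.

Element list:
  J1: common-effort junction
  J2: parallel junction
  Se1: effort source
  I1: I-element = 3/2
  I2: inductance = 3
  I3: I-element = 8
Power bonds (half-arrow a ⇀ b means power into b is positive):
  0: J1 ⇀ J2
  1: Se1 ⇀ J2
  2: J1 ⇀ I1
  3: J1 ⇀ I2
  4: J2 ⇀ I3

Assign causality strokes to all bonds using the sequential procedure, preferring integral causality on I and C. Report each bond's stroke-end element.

b1 →J2  (Se1 (Se) sets effort on bond)
b0 →J1  (common-e at J2 fixed by 1)
b4 →I3  (J2: bond 1 brought effort, rest push out)
b2 →I1  (common-e at J1 fixed by 0)
b3 →I2  (J1 effort already set via bond 0)

b0 stroke→J1
b1 stroke→J2
b2 stroke→I1
b3 stroke→I2
b4 stroke→I3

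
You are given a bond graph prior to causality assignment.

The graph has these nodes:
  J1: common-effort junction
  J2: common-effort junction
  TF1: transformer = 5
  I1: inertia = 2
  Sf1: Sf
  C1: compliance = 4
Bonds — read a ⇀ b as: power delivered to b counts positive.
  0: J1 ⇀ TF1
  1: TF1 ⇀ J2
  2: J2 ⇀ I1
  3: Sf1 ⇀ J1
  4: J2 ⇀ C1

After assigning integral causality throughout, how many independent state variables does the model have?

β3 |Sf1  (source Sf1 imposes f)
β0 |J1  (only one effort-in slot at J1)
β1 |TF1  (TF1 one-in-one-out from 0)
β2 |I1  (I1 outputs flow p/I1)
β4 |J2  (J2: last free bond brings effort in)

2  (C1, I1 all integral)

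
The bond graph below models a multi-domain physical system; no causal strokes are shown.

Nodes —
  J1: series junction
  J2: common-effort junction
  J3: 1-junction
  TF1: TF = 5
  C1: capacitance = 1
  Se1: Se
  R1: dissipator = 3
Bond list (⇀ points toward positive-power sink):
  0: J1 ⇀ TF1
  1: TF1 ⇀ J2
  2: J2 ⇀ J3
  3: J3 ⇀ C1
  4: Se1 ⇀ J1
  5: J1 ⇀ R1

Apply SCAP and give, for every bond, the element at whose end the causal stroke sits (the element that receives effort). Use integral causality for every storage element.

b0 stroke at J1
b1 stroke at TF1
b2 stroke at J2
b3 stroke at J3
b4 stroke at J1
b5 stroke at R1

β4 |J1  (Se1: effort source, stroke at far end)
β3 |J3  (prefer integral on C1)
β2 |J2  (J3: last free bond brings flow in)
β1 |TF1  (J2 effort already set via bond 2)
β0 |J1  (TF1: transformer flips bond 1)
β5 |R1  (J1 needs exactly one f-in)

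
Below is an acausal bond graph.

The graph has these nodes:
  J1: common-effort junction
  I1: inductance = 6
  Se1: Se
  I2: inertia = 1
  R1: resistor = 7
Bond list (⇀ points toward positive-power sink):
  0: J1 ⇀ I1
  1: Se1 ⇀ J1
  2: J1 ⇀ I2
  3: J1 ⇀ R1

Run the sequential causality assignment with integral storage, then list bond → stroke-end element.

b1 stroke at J1  (Se1 fixes effort; stroke away)
b0 stroke at I1  (J1: bond 1 brought effort, rest push out)
b2 stroke at I2  (J1 effort already set via bond 1)
b3 stroke at R1  (0-jn J1 has e-setter on 1)

β0 →I1
β1 →J1
β2 →I2
β3 →R1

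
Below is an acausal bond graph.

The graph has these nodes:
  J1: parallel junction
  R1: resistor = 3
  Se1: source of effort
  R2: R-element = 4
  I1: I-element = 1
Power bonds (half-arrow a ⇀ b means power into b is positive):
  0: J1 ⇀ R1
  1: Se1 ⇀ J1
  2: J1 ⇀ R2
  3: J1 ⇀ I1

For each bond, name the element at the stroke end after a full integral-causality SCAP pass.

bond 0 stroke at R1
bond 1 stroke at J1
bond 2 stroke at R2
bond 3 stroke at I1

b1 stroke→J1  (Se1 (Se) sets effort on bond)
b0 stroke→R1  (J1 effort already set via bond 1)
b2 stroke→R2  (0-jn J1 has e-setter on 1)
b3 stroke→I1  (common-e at J1 fixed by 1)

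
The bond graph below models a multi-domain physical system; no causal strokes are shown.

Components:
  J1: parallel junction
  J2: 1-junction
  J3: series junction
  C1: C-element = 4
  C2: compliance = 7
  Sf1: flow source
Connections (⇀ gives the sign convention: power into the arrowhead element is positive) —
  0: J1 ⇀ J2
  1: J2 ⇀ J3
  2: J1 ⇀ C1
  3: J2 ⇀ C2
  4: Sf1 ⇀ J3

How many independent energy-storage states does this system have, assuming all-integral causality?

2  (C1, C2 all integral)

#4 |Sf1  (Sf1 fixes flow; stroke at Sf1)
#1 |J3  (J3: bond 4 brought flow, rest push out)
#0 |J2  (J2 flow already set via bond 1)
#3 |J2  (J2 flow already set via bond 1)
#2 |J1  (J1 needs exactly one e-in)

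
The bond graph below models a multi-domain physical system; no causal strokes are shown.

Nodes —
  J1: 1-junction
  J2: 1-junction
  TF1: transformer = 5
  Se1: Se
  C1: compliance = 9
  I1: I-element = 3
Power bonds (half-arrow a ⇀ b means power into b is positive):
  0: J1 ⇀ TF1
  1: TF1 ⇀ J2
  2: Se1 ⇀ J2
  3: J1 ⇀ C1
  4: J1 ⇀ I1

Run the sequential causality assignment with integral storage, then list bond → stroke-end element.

b2 stroke at J2  (Se1 fixes effort; stroke away)
b1 stroke at TF1  (J2: last free bond brings flow in)
b0 stroke at J1  (TF1 one-in-one-out from 1)
b3 stroke at J1  (C1: C, integral causality)
b4 stroke at I1  (J1: last free bond brings flow in)

β0 stroke→J1
β1 stroke→TF1
β2 stroke→J2
β3 stroke→J1
β4 stroke→I1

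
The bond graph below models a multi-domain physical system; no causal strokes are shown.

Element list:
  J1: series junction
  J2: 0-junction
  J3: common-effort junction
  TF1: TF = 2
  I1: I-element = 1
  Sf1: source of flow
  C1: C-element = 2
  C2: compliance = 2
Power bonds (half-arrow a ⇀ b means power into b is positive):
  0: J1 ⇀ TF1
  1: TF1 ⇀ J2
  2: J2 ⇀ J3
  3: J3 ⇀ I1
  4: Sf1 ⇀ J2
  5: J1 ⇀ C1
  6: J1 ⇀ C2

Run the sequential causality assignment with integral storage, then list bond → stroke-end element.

#0 →TF1
#1 →J2
#2 →J3
#3 →I1
#4 →Sf1
#5 →J1
#6 →J1

β4 stroke at Sf1  (source Sf1 imposes f)
β3 stroke at I1  (I1: I, integral causality)
β2 stroke at J3  (J3 needs exactly one e-in)
β1 stroke at J2  (J2: last free bond brings effort in)
β0 stroke at TF1  (TF1 one-in-one-out from 1)
β5 stroke at J1  (J1 flow already set via bond 0)
β6 stroke at J1  (J1 flow already set via bond 0)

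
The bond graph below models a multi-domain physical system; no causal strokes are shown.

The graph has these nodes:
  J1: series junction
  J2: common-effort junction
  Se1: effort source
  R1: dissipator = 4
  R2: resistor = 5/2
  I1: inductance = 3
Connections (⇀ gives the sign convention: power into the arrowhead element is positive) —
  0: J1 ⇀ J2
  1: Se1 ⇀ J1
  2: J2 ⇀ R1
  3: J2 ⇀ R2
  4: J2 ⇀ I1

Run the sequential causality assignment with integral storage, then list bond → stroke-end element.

β0 →J2
β1 →J1
β2 →R1
β3 →R2
β4 →I1

#1 stroke→J1  (Se1: effort source, stroke at far end)
#0 stroke→J2  (only one flow-in slot at J1)
#2 stroke→R1  (J2: bond 0 brought effort, rest push out)
#3 stroke→R2  (0-jn J2 has e-setter on 0)
#4 stroke→I1  (J2 effort already set via bond 0)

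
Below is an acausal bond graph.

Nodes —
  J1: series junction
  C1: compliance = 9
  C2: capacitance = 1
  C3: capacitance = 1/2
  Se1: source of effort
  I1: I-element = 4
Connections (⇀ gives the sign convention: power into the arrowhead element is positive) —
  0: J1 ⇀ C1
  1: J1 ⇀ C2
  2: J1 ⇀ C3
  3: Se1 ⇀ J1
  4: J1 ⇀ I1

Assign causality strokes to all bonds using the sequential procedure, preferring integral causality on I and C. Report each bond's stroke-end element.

b0 |J1
b1 |J1
b2 |J1
b3 |J1
b4 |I1

b3 stroke at J1  (Se1: effort source, stroke at far end)
b0 stroke at J1  (C1 outputs effort q/C1)
b1 stroke at J1  (C2 outputs effort q/C2)
b2 stroke at J1  (C3 outputs effort q/C3)
b4 stroke at I1  (J1: last free bond brings flow in)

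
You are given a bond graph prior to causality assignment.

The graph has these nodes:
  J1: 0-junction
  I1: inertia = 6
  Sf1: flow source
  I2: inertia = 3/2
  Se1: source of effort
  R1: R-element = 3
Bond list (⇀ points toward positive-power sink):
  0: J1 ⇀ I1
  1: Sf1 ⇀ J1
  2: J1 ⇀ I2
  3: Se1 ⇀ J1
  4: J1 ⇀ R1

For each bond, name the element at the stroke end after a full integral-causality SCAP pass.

#1 stroke→Sf1  (Sf1: flow source, stroke at near end)
#3 stroke→J1  (Se1 (Se) sets effort on bond)
#0 stroke→I1  (J1: bond 3 brought effort, rest push out)
#2 stroke→I2  (common-e at J1 fixed by 3)
#4 stroke→R1  (0-jn J1 has e-setter on 3)

#0 stroke at I1
#1 stroke at Sf1
#2 stroke at I2
#3 stroke at J1
#4 stroke at R1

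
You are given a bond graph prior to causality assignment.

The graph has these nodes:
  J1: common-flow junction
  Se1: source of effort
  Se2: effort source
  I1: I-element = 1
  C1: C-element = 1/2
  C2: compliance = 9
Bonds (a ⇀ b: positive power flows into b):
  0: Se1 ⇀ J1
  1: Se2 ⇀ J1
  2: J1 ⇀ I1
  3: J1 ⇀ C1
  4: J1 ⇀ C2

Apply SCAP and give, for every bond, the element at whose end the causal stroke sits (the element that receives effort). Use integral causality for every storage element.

b0 stroke at J1
b1 stroke at J1
b2 stroke at I1
b3 stroke at J1
b4 stroke at J1

bond 0 |J1  (source Se1 imposes e)
bond 1 |J1  (Se2 fixes effort; stroke away)
bond 2 |I1  (I1 outputs flow p/I1)
bond 3 |J1  (common-f at J1 fixed by 2)
bond 4 |J1  (J1 flow already set via bond 2)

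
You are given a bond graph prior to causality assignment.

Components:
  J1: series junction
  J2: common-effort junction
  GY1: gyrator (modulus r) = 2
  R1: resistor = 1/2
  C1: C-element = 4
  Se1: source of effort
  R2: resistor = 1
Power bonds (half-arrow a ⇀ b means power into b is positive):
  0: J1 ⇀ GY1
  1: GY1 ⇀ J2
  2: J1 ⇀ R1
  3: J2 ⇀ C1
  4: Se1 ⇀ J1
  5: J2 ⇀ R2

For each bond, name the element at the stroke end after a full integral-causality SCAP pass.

#4 →J1  (source Se1 imposes e)
#3 →J2  (prefer integral on C1)
#1 →GY1  (common-e at J2 fixed by 3)
#5 →R2  (0-jn J2 has e-setter on 3)
#0 →GY1  (through GY1, causality inverts; strokes same side of GY1)
#2 →J1  (J1 flow already set via bond 0)

b0 stroke→GY1
b1 stroke→GY1
b2 stroke→J1
b3 stroke→J2
b4 stroke→J1
b5 stroke→R2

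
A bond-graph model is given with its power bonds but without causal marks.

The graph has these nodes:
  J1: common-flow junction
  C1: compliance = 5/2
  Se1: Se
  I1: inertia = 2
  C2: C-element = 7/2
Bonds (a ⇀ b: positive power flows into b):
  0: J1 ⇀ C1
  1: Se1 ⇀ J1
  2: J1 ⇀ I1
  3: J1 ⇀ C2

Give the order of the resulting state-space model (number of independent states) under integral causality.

3  (C1, C2, I1 all integral)

β1 |J1  (Se1 (Se) sets effort on bond)
β0 |J1  (C1 outputs effort q/C1)
β2 |I1  (I1 outputs flow p/I1)
β3 |J1  (J1 flow already set via bond 2)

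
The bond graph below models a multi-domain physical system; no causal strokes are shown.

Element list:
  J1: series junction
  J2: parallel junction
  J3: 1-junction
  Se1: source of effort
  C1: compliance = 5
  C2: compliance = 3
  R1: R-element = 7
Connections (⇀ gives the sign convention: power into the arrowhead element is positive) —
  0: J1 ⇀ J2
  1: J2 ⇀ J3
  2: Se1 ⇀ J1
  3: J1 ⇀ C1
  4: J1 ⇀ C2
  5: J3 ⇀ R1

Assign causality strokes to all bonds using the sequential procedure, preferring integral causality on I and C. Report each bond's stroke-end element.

b0 stroke→J2
b1 stroke→J3
b2 stroke→J1
b3 stroke→J1
b4 stroke→J1
b5 stroke→R1

bond 2 stroke at J1  (Se1 fixes effort; stroke away)
bond 3 stroke at J1  (prefer integral on C1)
bond 4 stroke at J1  (C2: C, integral causality)
bond 0 stroke at J2  (closing 1-jn rule on J1)
bond 1 stroke at J3  (J2: bond 0 brought effort, rest push out)
bond 5 stroke at R1  (closing 1-jn rule on J3)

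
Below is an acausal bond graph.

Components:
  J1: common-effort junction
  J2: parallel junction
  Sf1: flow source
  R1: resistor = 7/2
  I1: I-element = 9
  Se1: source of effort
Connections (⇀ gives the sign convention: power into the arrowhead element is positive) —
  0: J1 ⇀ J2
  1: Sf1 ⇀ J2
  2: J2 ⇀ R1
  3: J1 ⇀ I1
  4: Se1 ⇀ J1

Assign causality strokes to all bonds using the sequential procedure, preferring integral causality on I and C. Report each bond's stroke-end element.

β0 |J2
β1 |Sf1
β2 |R1
β3 |I1
β4 |J1

bond 1 stroke→Sf1  (Sf1 (Sf) sets flow on bond)
bond 4 stroke→J1  (Se1 fixes effort; stroke away)
bond 0 stroke→J2  (J1: bond 4 brought effort, rest push out)
bond 3 stroke→I1  (J1 effort already set via bond 4)
bond 2 stroke→R1  (0-jn J2 has e-setter on 0)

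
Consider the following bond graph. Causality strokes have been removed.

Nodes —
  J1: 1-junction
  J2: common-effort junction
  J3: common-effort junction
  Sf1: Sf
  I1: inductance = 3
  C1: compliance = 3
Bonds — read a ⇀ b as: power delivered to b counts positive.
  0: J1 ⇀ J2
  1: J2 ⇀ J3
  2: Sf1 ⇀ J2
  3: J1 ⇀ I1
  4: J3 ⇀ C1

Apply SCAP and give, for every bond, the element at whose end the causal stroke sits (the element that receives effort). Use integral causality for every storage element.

b0 stroke→J1
b1 stroke→J2
b2 stroke→Sf1
b3 stroke→I1
b4 stroke→J3

bond 2 stroke at Sf1  (Sf1 fixes flow; stroke at Sf1)
bond 3 stroke at I1  (prefer integral on I1)
bond 0 stroke at J1  (J1: bond 3 brought flow, rest push out)
bond 1 stroke at J2  (J2: last free bond brings effort in)
bond 4 stroke at J3  (J3: last free bond brings effort in)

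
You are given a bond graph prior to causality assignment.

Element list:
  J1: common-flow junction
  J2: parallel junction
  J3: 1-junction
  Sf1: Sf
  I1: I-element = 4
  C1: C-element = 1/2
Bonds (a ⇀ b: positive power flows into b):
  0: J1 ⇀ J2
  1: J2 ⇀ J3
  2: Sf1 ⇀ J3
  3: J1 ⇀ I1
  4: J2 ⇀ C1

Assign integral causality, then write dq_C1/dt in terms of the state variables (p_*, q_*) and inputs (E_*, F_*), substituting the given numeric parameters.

b2 stroke at Sf1  (Sf1: flow source, stroke at near end)
b1 stroke at J3  (common-f at J3 fixed by 2)
b3 stroke at I1  (I1: I, integral causality)
b0 stroke at J1  (J1: bond 3 brought flow, rest push out)
b4 stroke at J2  (J2: last free bond brings effort in)

dq_C1/dt = -F_Sf1 + p_I1/4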